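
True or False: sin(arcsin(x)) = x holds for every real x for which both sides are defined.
True.

Claim: sin(arcsin(x)) = x.
Reasoning: For -1 ≤ x ≤ 1 (where arcsin is defined), arcsin(x) is by definition an angle whose sine equals x. Taking the sine of that angle returns x. (Note the other order, arcsin(sin x) = x, is NOT an identity.)
So the two sides agree for every real x for which both sides are defined.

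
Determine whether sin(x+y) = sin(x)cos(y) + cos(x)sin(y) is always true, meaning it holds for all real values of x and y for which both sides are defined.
Yes, this is an identity.

Claim: sin(x+y) = sin(x)cos(y) + cos(x)sin(y).
Reasoning: By Euler's formula e^(i(x+y)) = e^(ix)·e^(iy) = (cos x + i·sin x)(cos y + i·sin y). The imaginary part of the left side is sin(x+y); the imaginary part of the product is sin(x)cos(y) + cos(x)sin(y).
So the two sides agree for all real values of x and y for which both sides are defined.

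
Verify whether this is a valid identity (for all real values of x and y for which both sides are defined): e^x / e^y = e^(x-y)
Claim: e^x / e^y = e^(x-y).
Reasoning: 1/e^y = e^(-y), so e^x / e^y = e^x · e^(-y) = e^(x + (-y)) = e^(x-y) by the product rule for exponents.
So the two sides agree for all real values of x and y for which both sides are defined.

Conclusion: Yes, this is an identity.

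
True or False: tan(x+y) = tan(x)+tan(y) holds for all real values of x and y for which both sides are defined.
False.

Claim: tan(x+y) = tan(x)+tan(y).
Test a specific point where both sides are defined: x = -π/6, y = -π/6.
LHS = tan(x+y) ≈ -1.7321
RHS = tan(x)+tan(y) ≈ -1.1547
Since -1.7321 ≠ -1.1547, the equation fails at this point, so it cannot hold for all real values of x and y for which both sides are defined.
The correct formula is tan(x+y) = (tan(x) + tan(y))/(1 - tan(x)tan(y)).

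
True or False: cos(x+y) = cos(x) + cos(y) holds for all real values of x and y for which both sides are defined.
False.

Claim: cos(x+y) = cos(x) + cos(y).
Test a specific point where both sides are defined: x = 3π/4, y = π/6.
LHS = cos(x+y) ≈ -0.9659
RHS = cos(x) + cos(y) ≈ 0.1589
Since -0.9659 ≠ 0.1589, the equation fails at this point, so it cannot hold for all real values of x and y for which both sides are defined.
The correct expansion is cos(x+y) = cos(x)cos(y) - sin(x)sin(y); cosine is not additive.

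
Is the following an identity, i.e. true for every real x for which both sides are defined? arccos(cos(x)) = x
Claim: arccos(cos(x)) = x.
Test a specific point where both sides are defined: x = -π/3.
LHS = arccos(cos(x)) ≈ 1.0472
RHS = x ≈ -1.0472
Since 1.0472 ≠ -1.0472, the equation fails at this point, so it cannot hold for every real x for which both sides are defined.
arccos only returns values in [0, π], so arccos(cos(x)) = x holds only for x in that interval, not for all real x.

Conclusion: No, this is NOT an identity.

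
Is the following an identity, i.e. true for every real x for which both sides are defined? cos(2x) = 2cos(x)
No, this is NOT an identity.

Claim: cos(2x) = 2cos(x).
Test a specific point where both sides are defined: x = -π/6.
LHS = cos(2x) ≈ 0.5000
RHS = 2cos(x) ≈ 1.7321
Since 0.5000 ≠ 1.7321, the equation fails at this point, so it cannot hold for every real x for which both sides are defined.
The correct double-angle formula is cos(2x) = cos²x - sin²x.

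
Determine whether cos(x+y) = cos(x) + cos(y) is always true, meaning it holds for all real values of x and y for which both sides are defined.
Claim: cos(x+y) = cos(x) + cos(y).
Test a specific point where both sides are defined: x = π/4, y = π/2.
LHS = cos(x+y) ≈ -0.7071
RHS = cos(x) + cos(y) ≈ 0.7071
Since -0.7071 ≠ 0.7071, the equation fails at this point, so it cannot hold for all real values of x and y for which both sides are defined.
The correct expansion is cos(x+y) = cos(x)cos(y) - sin(x)sin(y); cosine is not additive.

Conclusion: No, this is NOT an identity.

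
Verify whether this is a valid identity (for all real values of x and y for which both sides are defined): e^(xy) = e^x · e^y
Claim: e^(xy) = e^x · e^y.
Test a specific point where both sides are defined: x = 3/2, y = 3/2.
LHS = e^(xy) ≈ 9.4877
RHS = e^x · e^y ≈ 20.0855
Since 9.4877 ≠ 20.0855, the equation fails at this point, so it cannot hold for all real values of x and y for which both sides are defined.
e^x · e^y = e^(x+y), not e^(xy).

Conclusion: No, this is NOT an identity.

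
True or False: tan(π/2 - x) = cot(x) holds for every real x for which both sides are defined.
Claim: tan(π/2 - x) = cot(x).
Reasoning: tan(π/2 - x) = sin(π/2 - x)/cos(π/2 - x) = cos(x)/sin(x) = cot(x), using the cofunction identities sin(π/2 - x) = cos(x) and cos(π/2 - x) = sin(x).
So the two sides agree for every real x for which both sides are defined.

Conclusion: True.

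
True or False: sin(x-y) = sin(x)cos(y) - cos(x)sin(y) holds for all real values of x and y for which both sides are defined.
True.

Claim: sin(x-y) = sin(x)cos(y) - cos(x)sin(y).
Reasoning: Replace y by -y in sin(x+y) = sin(x)cos(y) + cos(x)sin(y) and use cos(-y) = cos(y), sin(-y) = -sin(y): sin(x-y) = sin(x)cos(y) - cos(x)sin(y).
So the two sides agree for all real values of x and y for which both sides are defined.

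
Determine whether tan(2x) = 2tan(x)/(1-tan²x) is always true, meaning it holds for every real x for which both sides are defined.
Claim: tan(2x) = 2tan(x)/(1-tan²x).
Reasoning: tan(2x) = sin(2x)/cos(2x) = 2sin(x)cos(x) / (cos²x - sin²x). Divide numerator and denominator by cos²x: 2tan(x) / (1 - tan²x).
So the two sides agree for every real x for which both sides are defined.

Conclusion: Yes, this is an identity.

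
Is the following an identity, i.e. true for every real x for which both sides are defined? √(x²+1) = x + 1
No, this is NOT an identity.

Claim: √(x²+1) = x + 1.
Test a specific point where both sides are defined: x = -1.
LHS = √(x²+1) ≈ 1.4142
RHS = x + 1 ≈ 0.0000
Since 1.4142 ≠ 0.0000, the equation fails at this point, so it cannot hold for every real x for which both sides are defined.
(x+1)² = x² + 2x + 1 ≠ x² + 1 unless x = 0.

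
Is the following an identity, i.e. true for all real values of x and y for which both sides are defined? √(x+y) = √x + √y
No, this is NOT an identity.

Claim: √(x+y) = √x + √y.
Test a specific point where both sides are defined: x = 3/2, y = 3/2.
LHS = √(x+y) ≈ 1.7321
RHS = √x + √y ≈ 2.4495
Since 1.7321 ≠ 2.4495, the equation fails at this point, so it cannot hold for all real values of x and y for which both sides are defined.
Squaring the right side gives x + 2√(xy) + y, not x + y.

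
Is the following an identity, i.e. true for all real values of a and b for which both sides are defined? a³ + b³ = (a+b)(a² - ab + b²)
Yes, this is an identity.

Claim: a³ + b³ = (a+b)(a² - ab + b²).
Reasoning: Expand the right side: (a+b)(a² - ab + b²) = a³ - a²b + ab² + a²b - ab² + b³ = a³ + b³ (the middle terms cancel in pairs).
So the two sides agree for all real values of a and b for which both sides are defined.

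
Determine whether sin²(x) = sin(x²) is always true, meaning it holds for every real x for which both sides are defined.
Claim: sin²(x) = sin(x²).
Test a specific point where both sides are defined: x = π/4.
LHS = sin²(x) ≈ 0.5000
RHS = sin(x²) ≈ 0.5785
Since 0.5000 ≠ 0.5785, the equation fails at this point, so it cannot hold for every real x for which both sides are defined.
sin²(x) means (sin x)², squaring the output; sin(x²) squares the input. These are different functions.

Conclusion: No, this is NOT an identity.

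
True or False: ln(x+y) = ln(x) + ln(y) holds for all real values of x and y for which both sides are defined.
False.

Claim: ln(x+y) = ln(x) + ln(y).
Test a specific point where both sides are defined: x = 1, y = 1/2.
LHS = ln(x+y) ≈ 0.4055
RHS = ln(x) + ln(y) ≈ -0.6931
Since 0.4055 ≠ -0.6931, the equation fails at this point, so it cannot hold for all real values of x and y for which both sides are defined.
ln(x) + ln(y) = ln(xy), not ln(x+y).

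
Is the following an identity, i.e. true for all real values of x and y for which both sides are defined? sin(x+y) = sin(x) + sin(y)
Claim: sin(x+y) = sin(x) + sin(y).
Test a specific point where both sides are defined: x = 2π/3, y = 3π/4.
LHS = sin(x+y) ≈ -0.9659
RHS = sin(x) + sin(y) ≈ 1.5731
Since -0.9659 ≠ 1.5731, the equation fails at this point, so it cannot hold for all real values of x and y for which both sides are defined.
The correct expansion is sin(x+y) = sin(x)cos(y) + cos(x)sin(y); sine is not additive.

Conclusion: No, this is NOT an identity.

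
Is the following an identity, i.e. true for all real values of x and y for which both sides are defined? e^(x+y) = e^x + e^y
No, this is NOT an identity.

Claim: e^(x+y) = e^x + e^y.
Test a specific point where both sides are defined: x = 4, y = -1.
LHS = e^(x+y) ≈ 20.0855
RHS = e^x + e^y ≈ 54.9660
Since 20.0855 ≠ 54.9660, the equation fails at this point, so it cannot hold for all real values of x and y for which both sides are defined.
The correct rule is e^(x+y) = e^x · e^y (a product, not a sum).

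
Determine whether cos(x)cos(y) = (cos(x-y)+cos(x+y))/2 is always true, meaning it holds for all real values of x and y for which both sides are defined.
Claim: cos(x)cos(y) = (cos(x-y)+cos(x+y))/2.
Reasoning: cos(x-y) = cos(x)cos(y) + sin(x)sin(y) and cos(x+y) = cos(x)cos(y) - sin(x)sin(y). Adding, cos(x-y) + cos(x+y) = 2cos(x)cos(y); divide by 2.
So the two sides agree for all real values of x and y for which both sides are defined.

Conclusion: Yes, this is an identity.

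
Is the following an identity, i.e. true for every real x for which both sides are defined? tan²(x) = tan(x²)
Claim: tan²(x) = tan(x²).
Test a specific point where both sides are defined: x = π/3.
LHS = tan²(x) ≈ 3.0000
RHS = tan(x²) ≈ 1.9485
Since 3.0000 ≠ 1.9485, the equation fails at this point, so it cannot hold for every real x for which both sides are defined.
tan²(x) means (tan x)², squaring the output; tan(x²) squares the input. These are different functions.

Conclusion: No, this is NOT an identity.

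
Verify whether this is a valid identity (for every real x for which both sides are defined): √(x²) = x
Claim: √(x²) = x.
Test a specific point where both sides are defined: x = -1.
LHS = √(x²) ≈ 1.0000
RHS = x ≈ -1.0000
Since 1.0000 ≠ -1.0000, the equation fails at this point, so it cannot hold for every real x for which both sides are defined.
√(x²) = |x|, which differs from x whenever x < 0 (both sides are defined for every real x).

Conclusion: No, this is NOT an identity.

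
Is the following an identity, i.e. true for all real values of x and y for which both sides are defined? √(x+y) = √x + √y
No, this is NOT an identity.

Claim: √(x+y) = √x + √y.
Test a specific point where both sides are defined: x = 1/2, y = 1.
LHS = √(x+y) ≈ 1.2247
RHS = √x + √y ≈ 1.7071
Since 1.2247 ≠ 1.7071, the equation fails at this point, so it cannot hold for all real values of x and y for which both sides are defined.
Squaring the right side gives x + 2√(xy) + y, not x + y.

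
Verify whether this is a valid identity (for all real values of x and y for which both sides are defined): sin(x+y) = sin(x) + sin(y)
No, this is NOT an identity.

Claim: sin(x+y) = sin(x) + sin(y).
Test a specific point where both sides are defined: x = π/2, y = π/3.
LHS = sin(x+y) ≈ 0.5000
RHS = sin(x) + sin(y) ≈ 1.8660
Since 0.5000 ≠ 1.8660, the equation fails at this point, so it cannot hold for all real values of x and y for which both sides are defined.
The correct expansion is sin(x+y) = sin(x)cos(y) + cos(x)sin(y); sine is not additive.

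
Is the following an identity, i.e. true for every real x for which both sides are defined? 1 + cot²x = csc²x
Yes, this is an identity.

Claim: 1 + cot²x = csc²x.
Reasoning: Start from sin²x + cos²x = 1 and divide every term by sin²x (allowed wherever cot x and csc x are defined): 1 + cot²x = 1/sin²x = csc²x.
So the two sides agree for every real x for which both sides are defined.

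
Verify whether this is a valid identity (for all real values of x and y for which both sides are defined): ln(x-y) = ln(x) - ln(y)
No, this is NOT an identity.

Claim: ln(x-y) = ln(x) - ln(y).
Test a specific point where both sides are defined: x = 5, y = 1/2.
LHS = ln(x-y) ≈ 1.5041
RHS = ln(x) - ln(y) ≈ 2.3026
Since 1.5041 ≠ 2.3026, the equation fails at this point, so it cannot hold for all real values of x and y for which both sides are defined.
ln(x) - ln(y) = ln(x/y), not ln(x-y).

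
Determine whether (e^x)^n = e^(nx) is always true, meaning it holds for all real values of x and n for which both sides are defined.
Yes, this is an identity.

Claim: (e^x)^n = e^(nx).
Reasoning: e^x is a positive real number, and for a positive base B and real exponent n, B^n = e^(n·ln B). With B = e^x, ln B = x, so (e^x)^n = e^(n·x).
So the two sides agree for all real values of x and n for which both sides are defined.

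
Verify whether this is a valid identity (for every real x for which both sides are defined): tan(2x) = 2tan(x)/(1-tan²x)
Yes, this is an identity.

Claim: tan(2x) = 2tan(x)/(1-tan²x).
Reasoning: tan(2x) = sin(2x)/cos(2x) = 2sin(x)cos(x) / (cos²x - sin²x). Divide numerator and denominator by cos²x: 2tan(x) / (1 - tan²x).
So the two sides agree for every real x for which both sides are defined.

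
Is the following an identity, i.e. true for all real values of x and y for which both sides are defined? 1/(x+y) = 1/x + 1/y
Claim: 1/(x+y) = 1/x + 1/y.
Test a specific point where both sides are defined: x = 4, y = -3.
LHS = 1/(x+y) ≈ 1.0000
RHS = 1/x + 1/y ≈ -0.0833
Since 1.0000 ≠ -0.0833, the equation fails at this point, so it cannot hold for all real values of x and y for which both sides are defined.
1/x + 1/y = (x+y)/(xy), which is not 1/(x+y).

Conclusion: No, this is NOT an identity.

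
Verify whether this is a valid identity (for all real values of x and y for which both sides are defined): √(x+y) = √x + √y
Claim: √(x+y) = √x + √y.
Test a specific point where both sides are defined: x = 2, y = 4.
LHS = √(x+y) ≈ 2.4495
RHS = √x + √y ≈ 3.4142
Since 2.4495 ≠ 3.4142, the equation fails at this point, so it cannot hold for all real values of x and y for which both sides are defined.
Squaring the right side gives x + 2√(xy) + y, not x + y.

Conclusion: No, this is NOT an identity.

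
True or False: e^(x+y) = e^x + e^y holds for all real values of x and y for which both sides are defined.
Claim: e^(x+y) = e^x + e^y.
Test a specific point where both sides are defined: x = 3, y = 2.
LHS = e^(x+y) ≈ 148.4132
RHS = e^x + e^y ≈ 27.4746
Since 148.4132 ≠ 27.4746, the equation fails at this point, so it cannot hold for all real values of x and y for which both sides are defined.
The correct rule is e^(x+y) = e^x · e^y (a product, not a sum).

Conclusion: False.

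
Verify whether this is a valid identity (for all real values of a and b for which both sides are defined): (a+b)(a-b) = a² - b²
Claim: (a+b)(a-b) = a² - b².
Reasoning: Expand: (a+b)(a-b) = a² - ab + ba - b² = a² - b² (the cross terms cancel).
So the two sides agree for all real values of a and b for which both sides are defined.

Conclusion: Yes, this is an identity.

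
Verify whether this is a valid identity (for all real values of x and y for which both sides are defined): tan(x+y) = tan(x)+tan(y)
No, this is NOT an identity.

Claim: tan(x+y) = tan(x)+tan(y).
Test a specific point where both sides are defined: x = π/4, y = π/6.
LHS = tan(x+y) ≈ 3.7321
RHS = tan(x)+tan(y) ≈ 1.5774
Since 3.7321 ≠ 1.5774, the equation fails at this point, so it cannot hold for all real values of x and y for which both sides are defined.
The correct formula is tan(x+y) = (tan(x) + tan(y))/(1 - tan(x)tan(y)).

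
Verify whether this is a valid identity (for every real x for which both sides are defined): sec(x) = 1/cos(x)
Yes, this is an identity.

Claim: sec(x) = 1/cos(x).
Reasoning: sec(x) is by definition the reciprocal of cos(x), wherever cos(x) ≠ 0.
So the two sides agree for every real x for which both sides are defined.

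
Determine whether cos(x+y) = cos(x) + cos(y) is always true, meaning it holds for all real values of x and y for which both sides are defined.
No, this is NOT an identity.

Claim: cos(x+y) = cos(x) + cos(y).
Test a specific point where both sides are defined: x = π/6, y = π/6.
LHS = cos(x+y) ≈ 0.5000
RHS = cos(x) + cos(y) ≈ 1.7321
Since 0.5000 ≠ 1.7321, the equation fails at this point, so it cannot hold for all real values of x and y for which both sides are defined.
The correct expansion is cos(x+y) = cos(x)cos(y) - sin(x)sin(y); cosine is not additive.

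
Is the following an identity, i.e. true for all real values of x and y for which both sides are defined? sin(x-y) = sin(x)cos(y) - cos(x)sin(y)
Yes, this is an identity.

Claim: sin(x-y) = sin(x)cos(y) - cos(x)sin(y).
Reasoning: Replace y by -y in sin(x+y) = sin(x)cos(y) + cos(x)sin(y) and use cos(-y) = cos(y), sin(-y) = -sin(y): sin(x-y) = sin(x)cos(y) - cos(x)sin(y).
So the two sides agree for all real values of x and y for which both sides are defined.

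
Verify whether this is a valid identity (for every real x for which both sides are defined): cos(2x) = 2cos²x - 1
Claim: cos(2x) = 2cos²x - 1.
Reasoning: cos(2x) = cos²x - sin²x. Replace sin²x by 1 - cos²x: cos²x - (1 - cos²x) = 2cos²x - 1.
So the two sides agree for every real x for which both sides are defined.

Conclusion: Yes, this is an identity.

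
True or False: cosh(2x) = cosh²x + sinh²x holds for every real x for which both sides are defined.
True.

Claim: cosh(2x) = cosh²x + sinh²x.
Reasoning: cosh²x = (e^(2x) + 2 + e^(-2x))/4 and sinh²x = (e^(2x) - 2 + e^(-2x))/4. Adding gives (2e^(2x) + 2e^(-2x))/4 = (e^(2x) + e^(-2x))/2 = cosh(2x).
So the two sides agree for every real x for which both sides are defined.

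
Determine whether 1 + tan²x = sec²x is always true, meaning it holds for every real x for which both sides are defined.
Claim: 1 + tan²x = sec²x.
Reasoning: Start from sin²x + cos²x = 1 and divide every term by cos²x (allowed wherever tan x and sec x are defined): tan²x + 1 = 1/cos²x = sec²x.
So the two sides agree for every real x for which both sides are defined.

Conclusion: Yes, this is an identity.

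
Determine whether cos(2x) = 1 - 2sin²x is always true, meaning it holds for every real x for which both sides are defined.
Claim: cos(2x) = 1 - 2sin²x.
Reasoning: cos(2x) = cos²x - sin²x. Replace cos²x by 1 - sin²x: (1 - sin²x) - sin²x = 1 - 2sin²x.
So the two sides agree for every real x for which both sides are defined.

Conclusion: Yes, this is an identity.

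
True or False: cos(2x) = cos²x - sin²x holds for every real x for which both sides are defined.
Claim: cos(2x) = cos²x - sin²x.
Reasoning: Put y = x in the addition formula cos(x+y) = cos(x)cos(y) - sin(x)sin(y): cos(2x) = cos²x - sin²x.
So the two sides agree for every real x for which both sides are defined.

Conclusion: True.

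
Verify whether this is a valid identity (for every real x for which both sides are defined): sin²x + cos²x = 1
Yes, this is an identity.

Claim: sin²x + cos²x = 1.
Reasoning: The point (cos x, sin x) lies on the unit circle X² + Y² = 1, so cos²x + sin²x = 1 for every real x.
So the two sides agree for every real x for which both sides are defined.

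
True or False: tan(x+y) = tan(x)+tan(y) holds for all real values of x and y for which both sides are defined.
Claim: tan(x+y) = tan(x)+tan(y).
Test a specific point where both sides are defined: x = 3π/4, y = 2π/3.
LHS = tan(x+y) ≈ 3.7321
RHS = tan(x)+tan(y) ≈ -2.7321
Since 3.7321 ≠ -2.7321, the equation fails at this point, so it cannot hold for all real values of x and y for which both sides are defined.
The correct formula is tan(x+y) = (tan(x) + tan(y))/(1 - tan(x)tan(y)).

Conclusion: False.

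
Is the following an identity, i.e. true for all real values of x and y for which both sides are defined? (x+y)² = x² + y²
No, this is NOT an identity.

Claim: (x+y)² = x² + y².
Test a specific point where both sides are defined: x = -2, y = 2.
LHS = (x+y)² ≈ 0.0000
RHS = x² + y² ≈ 8.0000
Since 0.0000 ≠ 8.0000, the equation fails at this point, so it cannot hold for all real values of x and y for which both sides are defined.
The correct expansion is (x+y)² = x² + 2xy + y²; the cross term 2xy is missing.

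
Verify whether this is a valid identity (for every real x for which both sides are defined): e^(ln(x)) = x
Yes, this is an identity.

Claim: e^(ln(x)) = x.
Reasoning: For x > 0, ln(x) is by definition the exponent p such that e^p = x. Raising e to that exponent therefore returns x: e^(ln x) = x.
So the two sides agree for every real x for which both sides are defined.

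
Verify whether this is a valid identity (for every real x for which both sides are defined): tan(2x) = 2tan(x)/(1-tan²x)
Claim: tan(2x) = 2tan(x)/(1-tan²x).
Reasoning: tan(2x) = sin(2x)/cos(2x) = 2sin(x)cos(x) / (cos²x - sin²x). Divide numerator and denominator by cos²x: 2tan(x) / (1 - tan²x).
So the two sides agree for every real x for which both sides are defined.

Conclusion: Yes, this is an identity.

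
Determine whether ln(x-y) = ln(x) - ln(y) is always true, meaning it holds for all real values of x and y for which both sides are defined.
No, this is NOT an identity.

Claim: ln(x-y) = ln(x) - ln(y).
Test a specific point where both sides are defined: x = 4, y = 3/2.
LHS = ln(x-y) ≈ 0.9163
RHS = ln(x) - ln(y) ≈ 0.9808
Since 0.9163 ≠ 0.9808, the equation fails at this point, so it cannot hold for all real values of x and y for which both sides are defined.
ln(x) - ln(y) = ln(x/y), not ln(x-y).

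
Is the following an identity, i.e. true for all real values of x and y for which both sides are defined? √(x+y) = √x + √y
Claim: √(x+y) = √x + √y.
Test a specific point where both sides are defined: x = 3/2, y = 1/2.
LHS = √(x+y) ≈ 1.4142
RHS = √x + √y ≈ 1.9319
Since 1.4142 ≠ 1.9319, the equation fails at this point, so it cannot hold for all real values of x and y for which both sides are defined.
Squaring the right side gives x + 2√(xy) + y, not x + y.

Conclusion: No, this is NOT an identity.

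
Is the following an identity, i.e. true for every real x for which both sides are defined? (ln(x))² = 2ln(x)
Claim: (ln(x))² = 2ln(x).
Test a specific point where both sides are defined: x = 2.
LHS = (ln(x))² ≈ 0.4805
RHS = 2ln(x) ≈ 1.3863
Since 0.4805 ≠ 1.3863, the equation fails at this point, so it cannot hold for every real x for which both sides are defined.
2ln(x) equals ln(x²), which is not the same as (ln x)².

Conclusion: No, this is NOT an identity.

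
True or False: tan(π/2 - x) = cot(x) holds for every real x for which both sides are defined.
True.

Claim: tan(π/2 - x) = cot(x).
Reasoning: tan(π/2 - x) = sin(π/2 - x)/cos(π/2 - x) = cos(x)/sin(x) = cot(x), using the cofunction identities sin(π/2 - x) = cos(x) and cos(π/2 - x) = sin(x).
So the two sides agree for every real x for which both sides are defined.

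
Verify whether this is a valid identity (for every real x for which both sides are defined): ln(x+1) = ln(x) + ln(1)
No, this is NOT an identity.

Claim: ln(x+1) = ln(x) + ln(1).
Test a specific point where both sides are defined: x = 3/2.
LHS = ln(x+1) ≈ 0.9163
RHS = ln(x) + ln(1) ≈ 0.4055
Since 0.9163 ≠ 0.4055, the equation fails at this point, so it cannot hold for every real x for which both sides are defined.
ln(1) = 0, so the right side is just ln(x), which differs from ln(x+1).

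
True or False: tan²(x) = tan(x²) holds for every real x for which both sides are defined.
False.

Claim: tan²(x) = tan(x²).
Test a specific point where both sides are defined: x = π/6.
LHS = tan²(x) ≈ 0.3333
RHS = tan(x²) ≈ 0.2812
Since 0.3333 ≠ 0.2812, the equation fails at this point, so it cannot hold for every real x for which both sides are defined.
tan²(x) means (tan x)², squaring the output; tan(x²) squares the input. These are different functions.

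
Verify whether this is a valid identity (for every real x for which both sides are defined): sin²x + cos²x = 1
Claim: sin²x + cos²x = 1.
Reasoning: The point (cos x, sin x) lies on the unit circle X² + Y² = 1, so cos²x + sin²x = 1 for every real x.
So the two sides agree for every real x for which both sides are defined.

Conclusion: Yes, this is an identity.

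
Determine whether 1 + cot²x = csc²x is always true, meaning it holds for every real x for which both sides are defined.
Claim: 1 + cot²x = csc²x.
Reasoning: Start from sin²x + cos²x = 1 and divide every term by sin²x (allowed wherever cot x and csc x are defined): 1 + cot²x = 1/sin²x = csc²x.
So the two sides agree for every real x for which both sides are defined.

Conclusion: Yes, this is an identity.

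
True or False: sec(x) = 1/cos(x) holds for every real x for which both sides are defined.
True.

Claim: sec(x) = 1/cos(x).
Reasoning: sec(x) is by definition the reciprocal of cos(x), wherever cos(x) ≠ 0.
So the two sides agree for every real x for which both sides are defined.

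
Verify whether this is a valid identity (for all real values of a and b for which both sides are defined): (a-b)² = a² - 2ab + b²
Yes, this is an identity.

Claim: (a-b)² = a² - 2ab + b².
Reasoning: Expand: (a-b)² = (a-b)(a-b) = a·a - a·b - b·a + b·b = a² - 2ab + b².
So the two sides agree for all real values of a and b for which both sides are defined.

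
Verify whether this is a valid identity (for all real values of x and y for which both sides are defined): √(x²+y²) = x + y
Claim: √(x²+y²) = x + y.
Test a specific point where both sides are defined: x = 4, y = 3/2.
LHS = √(x²+y²) ≈ 4.2720
RHS = x + y ≈ 5.5000
Since 4.2720 ≠ 5.5000, the equation fails at this point, so it cannot hold for all real values of x and y for which both sides are defined.
(x+y)² = x² + 2xy + y², not x² + y², so the square root does not split this way.

Conclusion: No, this is NOT an identity.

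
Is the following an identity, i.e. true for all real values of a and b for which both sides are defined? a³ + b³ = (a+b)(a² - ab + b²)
Yes, this is an identity.

Claim: a³ + b³ = (a+b)(a² - ab + b²).
Reasoning: Expand the right side: (a+b)(a² - ab + b²) = a³ - a²b + ab² + a²b - ab² + b³ = a³ + b³ (the middle terms cancel in pairs).
So the two sides agree for all real values of a and b for which both sides are defined.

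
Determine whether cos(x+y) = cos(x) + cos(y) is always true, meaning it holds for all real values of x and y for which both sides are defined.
No, this is NOT an identity.

Claim: cos(x+y) = cos(x) + cos(y).
Test a specific point where both sides are defined: x = -π/3, y = π/4.
LHS = cos(x+y) ≈ 0.9659
RHS = cos(x) + cos(y) ≈ 1.2071
Since 0.9659 ≠ 1.2071, the equation fails at this point, so it cannot hold for all real values of x and y for which both sides are defined.
The correct expansion is cos(x+y) = cos(x)cos(y) - sin(x)sin(y); cosine is not additive.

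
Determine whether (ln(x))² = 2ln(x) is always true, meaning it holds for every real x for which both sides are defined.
Claim: (ln(x))² = 2ln(x).
Test a specific point where both sides are defined: x = 5.
LHS = (ln(x))² ≈ 2.5903
RHS = 2ln(x) ≈ 3.2189
Since 2.5903 ≠ 3.2189, the equation fails at this point, so it cannot hold for every real x for which both sides are defined.
2ln(x) equals ln(x²), which is not the same as (ln x)².

Conclusion: No, this is NOT an identity.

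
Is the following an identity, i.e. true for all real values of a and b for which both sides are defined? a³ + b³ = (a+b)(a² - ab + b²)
Yes, this is an identity.

Claim: a³ + b³ = (a+b)(a² - ab + b²).
Reasoning: Expand the right side: (a+b)(a² - ab + b²) = a³ - a²b + ab² + a²b - ab² + b³ = a³ + b³ (the middle terms cancel in pairs).
So the two sides agree for all real values of a and b for which both sides are defined.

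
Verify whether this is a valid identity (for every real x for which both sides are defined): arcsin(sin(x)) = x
Claim: arcsin(sin(x)) = x.
Test a specific point where both sides are defined: x = 3π/4.
LHS = arcsin(sin(x)) ≈ 0.7854
RHS = x ≈ 2.3562
Since 0.7854 ≠ 2.3562, the equation fails at this point, so it cannot hold for every real x for which both sides are defined.
arcsin only returns values in [-π/2, π/2], so arcsin(sin(x)) = x holds only for x in that interval, not for all real x.

Conclusion: No, this is NOT an identity.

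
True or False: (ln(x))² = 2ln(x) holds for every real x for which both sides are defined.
False.

Claim: (ln(x))² = 2ln(x).
Test a specific point where both sides are defined: x = 1/2.
LHS = (ln(x))² ≈ 0.4805
RHS = 2ln(x) ≈ -1.3863
Since 0.4805 ≠ -1.3863, the equation fails at this point, so it cannot hold for every real x for which both sides are defined.
2ln(x) equals ln(x²), which is not the same as (ln x)².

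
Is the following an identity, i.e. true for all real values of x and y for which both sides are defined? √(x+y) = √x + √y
Claim: √(x+y) = √x + √y.
Test a specific point where both sides are defined: x = 1, y = 3/2.
LHS = √(x+y) ≈ 1.5811
RHS = √x + √y ≈ 2.2247
Since 1.5811 ≠ 2.2247, the equation fails at this point, so it cannot hold for all real values of x and y for which both sides are defined.
Squaring the right side gives x + 2√(xy) + y, not x + y.

Conclusion: No, this is NOT an identity.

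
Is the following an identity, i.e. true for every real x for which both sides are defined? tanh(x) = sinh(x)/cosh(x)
Claim: tanh(x) = sinh(x)/cosh(x).
Reasoning: tanh(x) is defined as sinh(x)/cosh(x) = (e^x - e^-x)/(e^x + e^-x); cosh(x) ≥ 1 is never zero, so this holds for every real x.
So the two sides agree for every real x for which both sides are defined.

Conclusion: Yes, this is an identity.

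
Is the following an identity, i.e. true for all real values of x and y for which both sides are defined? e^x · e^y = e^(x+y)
Yes, this is an identity.

Claim: e^x · e^y = e^(x+y).
Reasoning: This is the law of exponents for a common base: multiplying powers adds exponents. E.g. from the series, (Σ x^j/j!)(Σ y^k/k!) = Σ_m (Σ_{j+k=m} x^j y^k/(j!k!)) = Σ_m (x+y)^m/m! by the binomial theorem.
So the two sides agree for all real values of x and y for which both sides are defined.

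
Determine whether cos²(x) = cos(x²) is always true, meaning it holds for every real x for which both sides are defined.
No, this is NOT an identity.

Claim: cos²(x) = cos(x²).
Test a specific point where both sides are defined: x = 3π/4.
LHS = cos²(x) ≈ 0.5000
RHS = cos(x²) ≈ 0.7442
Since 0.5000 ≠ 0.7442, the equation fails at this point, so it cannot hold for every real x for which both sides are defined.
cos²(x) means (cos x)², squaring the output; cos(x²) squares the input. These are different functions.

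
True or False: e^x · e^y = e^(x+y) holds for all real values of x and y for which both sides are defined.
True.

Claim: e^x · e^y = e^(x+y).
Reasoning: This is the law of exponents for a common base: multiplying powers adds exponents. E.g. from the series, (Σ x^j/j!)(Σ y^k/k!) = Σ_m (Σ_{j+k=m} x^j y^k/(j!k!)) = Σ_m (x+y)^m/m! by the binomial theorem.
So the two sides agree for all real values of x and y for which both sides are defined.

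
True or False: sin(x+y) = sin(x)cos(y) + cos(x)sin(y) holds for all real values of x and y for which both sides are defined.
Claim: sin(x+y) = sin(x)cos(y) + cos(x)sin(y).
Reasoning: By Euler's formula e^(i(x+y)) = e^(ix)·e^(iy) = (cos x + i·sin x)(cos y + i·sin y). The imaginary part of the left side is sin(x+y); the imaginary part of the product is sin(x)cos(y) + cos(x)sin(y).
So the two sides agree for all real values of x and y for which both sides are defined.

Conclusion: True.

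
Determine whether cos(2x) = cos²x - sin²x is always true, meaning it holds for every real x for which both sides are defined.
Claim: cos(2x) = cos²x - sin²x.
Reasoning: Put y = x in the addition formula cos(x+y) = cos(x)cos(y) - sin(x)sin(y): cos(2x) = cos²x - sin²x.
So the two sides agree for every real x for which both sides are defined.

Conclusion: Yes, this is an identity.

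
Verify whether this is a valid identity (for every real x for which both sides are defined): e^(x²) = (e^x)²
No, this is NOT an identity.

Claim: e^(x²) = (e^x)².
Test a specific point where both sides are defined: x = 1/2.
LHS = e^(x²) ≈ 1.2840
RHS = (e^x)² ≈ 2.7183
Since 1.2840 ≠ 2.7183, the equation fails at this point, so it cannot hold for every real x for which both sides are defined.
(e^x)² = e^(2x), and 2x ≠ x² in general.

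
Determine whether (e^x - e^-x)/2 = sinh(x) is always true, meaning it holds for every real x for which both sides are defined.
Yes, this is an identity.

Claim: (e^x - e^-x)/2 = sinh(x).
Reasoning: This is exactly the definition of the hyperbolic sine: sinh(x) := (e^x - e^-x)/2.
So the two sides agree for every real x for which both sides are defined.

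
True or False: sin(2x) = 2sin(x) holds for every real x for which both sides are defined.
False.

Claim: sin(2x) = 2sin(x).
Test a specific point where both sides are defined: x = -π/6.
LHS = sin(2x) ≈ -0.8660
RHS = 2sin(x) ≈ -1.0000
Since -0.8660 ≠ -1.0000, the equation fails at this point, so it cannot hold for every real x for which both sides are defined.
The correct double-angle formula is sin(2x) = 2sin(x)cos(x).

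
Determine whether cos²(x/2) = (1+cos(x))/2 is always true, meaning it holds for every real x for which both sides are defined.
Yes, this is an identity.

Claim: cos²(x/2) = (1+cos(x))/2.
Reasoning: Use cos(2θ) = 2cos²θ - 1 with θ = x/2: cos(x) = 2cos²(x/2) - 1. Solving for cos²(x/2) gives (1 + cos(x))/2.
So the two sides agree for every real x for which both sides are defined.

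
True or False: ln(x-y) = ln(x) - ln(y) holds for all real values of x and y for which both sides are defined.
Claim: ln(x-y) = ln(x) - ln(y).
Test a specific point where both sides are defined: x = 3/2, y = 1.
LHS = ln(x-y) ≈ -0.6931
RHS = ln(x) - ln(y) ≈ 0.4055
Since -0.6931 ≠ 0.4055, the equation fails at this point, so it cannot hold for all real values of x and y for which both sides are defined.
ln(x) - ln(y) = ln(x/y), not ln(x-y).

Conclusion: False.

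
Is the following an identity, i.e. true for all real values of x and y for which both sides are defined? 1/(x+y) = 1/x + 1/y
No, this is NOT an identity.

Claim: 1/(x+y) = 1/x + 1/y.
Test a specific point where both sides are defined: x = 1, y = 5.
LHS = 1/(x+y) ≈ 0.1667
RHS = 1/x + 1/y ≈ 1.2000
Since 0.1667 ≠ 1.2000, the equation fails at this point, so it cannot hold for all real values of x and y for which both sides are defined.
1/x + 1/y = (x+y)/(xy), which is not 1/(x+y).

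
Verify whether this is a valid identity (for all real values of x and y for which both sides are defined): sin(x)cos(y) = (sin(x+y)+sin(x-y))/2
Yes, this is an identity.

Claim: sin(x)cos(y) = (sin(x+y)+sin(x-y))/2.
Reasoning: sin(x+y) = sin(x)cos(y) + cos(x)sin(y) and sin(x-y) = sin(x)cos(y) - cos(x)sin(y). Adding, sin(x+y) + sin(x-y) = 2sin(x)cos(y); divide by 2.
So the two sides agree for all real values of x and y for which both sides are defined.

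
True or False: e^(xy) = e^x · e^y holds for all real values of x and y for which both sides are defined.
False.

Claim: e^(xy) = e^x · e^y.
Test a specific point where both sides are defined: x = 1, y = -1.
LHS = e^(xy) ≈ 0.3679
RHS = e^x · e^y ≈ 1.0000
Since 0.3679 ≠ 1.0000, the equation fails at this point, so it cannot hold for all real values of x and y for which both sides are defined.
e^x · e^y = e^(x+y), not e^(xy).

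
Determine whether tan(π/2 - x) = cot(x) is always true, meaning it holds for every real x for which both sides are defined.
Yes, this is an identity.

Claim: tan(π/2 - x) = cot(x).
Reasoning: tan(π/2 - x) = sin(π/2 - x)/cos(π/2 - x) = cos(x)/sin(x) = cot(x), using the cofunction identities sin(π/2 - x) = cos(x) and cos(π/2 - x) = sin(x).
So the two sides agree for every real x for which both sides are defined.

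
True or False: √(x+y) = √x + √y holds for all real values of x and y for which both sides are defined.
False.

Claim: √(x+y) = √x + √y.
Test a specific point where both sides are defined: x = 1, y = 1.
LHS = √(x+y) ≈ 1.4142
RHS = √x + √y ≈ 2.0000
Since 1.4142 ≠ 2.0000, the equation fails at this point, so it cannot hold for all real values of x and y for which both sides are defined.
Squaring the right side gives x + 2√(xy) + y, not x + y.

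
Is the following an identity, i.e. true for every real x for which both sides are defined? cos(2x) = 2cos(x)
Claim: cos(2x) = 2cos(x).
Test a specific point where both sides are defined: x = 3π/4.
LHS = cos(2x) ≈ 0.0000
RHS = 2cos(x) ≈ -1.4142
Since 0.0000 ≠ -1.4142, the equation fails at this point, so it cannot hold for every real x for which both sides are defined.
The correct double-angle formula is cos(2x) = cos²x - sin²x.

Conclusion: No, this is NOT an identity.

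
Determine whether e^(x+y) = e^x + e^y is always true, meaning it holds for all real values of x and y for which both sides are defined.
No, this is NOT an identity.

Claim: e^(x+y) = e^x + e^y.
Test a specific point where both sides are defined: x = 1, y = 3/2.
LHS = e^(x+y) ≈ 12.1825
RHS = e^x + e^y ≈ 7.2000
Since 12.1825 ≠ 7.2000, the equation fails at this point, so it cannot hold for all real values of x and y for which both sides are defined.
The correct rule is e^(x+y) = e^x · e^y (a product, not a sum).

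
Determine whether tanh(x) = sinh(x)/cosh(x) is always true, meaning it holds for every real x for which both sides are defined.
Claim: tanh(x) = sinh(x)/cosh(x).
Reasoning: tanh(x) is defined as sinh(x)/cosh(x) = (e^x - e^-x)/(e^x + e^-x); cosh(x) ≥ 1 is never zero, so this holds for every real x.
So the two sides agree for every real x for which both sides are defined.

Conclusion: Yes, this is an identity.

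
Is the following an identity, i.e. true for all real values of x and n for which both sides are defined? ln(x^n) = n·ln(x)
Claim: ln(x^n) = n·ln(x).
Reasoning: The right side requires x > 0. For x > 0, x^n = (e^(ln x))^n = e^(n·ln x), so taking ln of both sides gives ln(x^n) = n·ln(x).
So the two sides agree for all real values of x and n for which both sides are defined.

Conclusion: Yes, this is an identity.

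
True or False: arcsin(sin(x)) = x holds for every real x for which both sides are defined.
False.

Claim: arcsin(sin(x)) = x.
Test a specific point where both sides are defined: x = 2π/3.
LHS = arcsin(sin(x)) ≈ 1.0472
RHS = x ≈ 2.0944
Since 1.0472 ≠ 2.0944, the equation fails at this point, so it cannot hold for every real x for which both sides are defined.
arcsin only returns values in [-π/2, π/2], so arcsin(sin(x)) = x holds only for x in that interval, not for all real x.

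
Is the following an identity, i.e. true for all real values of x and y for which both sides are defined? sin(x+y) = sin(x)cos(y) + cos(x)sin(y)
Yes, this is an identity.

Claim: sin(x+y) = sin(x)cos(y) + cos(x)sin(y).
Reasoning: By Euler's formula e^(i(x+y)) = e^(ix)·e^(iy) = (cos x + i·sin x)(cos y + i·sin y). The imaginary part of the left side is sin(x+y); the imaginary part of the product is sin(x)cos(y) + cos(x)sin(y).
So the two sides agree for all real values of x and y for which both sides are defined.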